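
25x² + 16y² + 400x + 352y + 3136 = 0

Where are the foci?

(-8, -14) and (-8, -8)

Group: 25(x² + 16x) + 16(y² + 22y) = -3136
Complete the square in x and y: 25(x + 8)² + 16(y + 11)² = -3136 + 1600 + 1936 = 400
Divide by 400: (x + 8)²/16 + (y + 11)²/25 = 1
Ellipse, center (-8, -11), major axis vertical; a² = 25, b² = 16.
c² = a² - b² = 25 - 16 = 9, so c = 3.
Foci lie on the vertical axis through the center: (h, k ± c).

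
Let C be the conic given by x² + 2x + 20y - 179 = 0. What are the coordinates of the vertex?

(-1, 9)

Only x is squared. Complete the square in x: (x + 1)² = -20(y - 9).
Vertex (-1, 9); 4p = -20 so p = -5. Opens down.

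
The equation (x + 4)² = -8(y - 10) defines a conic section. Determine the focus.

Vertex (-4, 10); 4p = -8 so p = -2. Opens down.
Focus is p units from the vertex along the axis: (h, k + p).

(-4, 8)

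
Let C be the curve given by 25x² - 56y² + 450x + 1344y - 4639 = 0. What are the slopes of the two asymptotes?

Rearranging, 25(x² + 18x) -56(y² - 24y) = 4639.
Complete the square: 25(x + 9)² -56(y - 12)² = 4639 + 2025 - 8064 = -1400
Divide by -1400: (y - 12)²/25 - (x + 9)²/56 = 1
Hyperbola, center (-9, 12), transverse axis vertical; a² = 25, b² = 56.
For a vertical hyperbola the asymptotes have slope ±a/b.
Here that is ±5/2√14 = ±5√14/28.

5√14/28 and -5√14/28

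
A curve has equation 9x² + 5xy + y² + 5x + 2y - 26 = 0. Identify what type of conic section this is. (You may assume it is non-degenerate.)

A = 9, B = 5, C = 1.
Discriminant B² − 4AC = 5² − 4·9·1 = -11.
B² − 4AC < 0 ⇒ ellipse.

ellipse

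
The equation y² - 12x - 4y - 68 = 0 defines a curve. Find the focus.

(-3, 2)

Only y is squared. Complete the square in y: (y - 2)² = 12(x + 6).
Vertex (-6, 2); 4p = 12 so p = 3. Opens right.
Focus is p units from the vertex along the axis: (h + p, k).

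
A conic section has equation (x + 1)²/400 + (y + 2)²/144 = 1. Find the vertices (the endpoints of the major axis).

(-21, -2) and (19, -2)

Center (-1, -2). The larger denominator 400 sits under the x-term, so the major axis is horizontal; a² = 400, b² = 144.
a = 20. Vertices at (h ± a, k).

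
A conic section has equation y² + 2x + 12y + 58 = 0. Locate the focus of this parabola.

Only y is squared. Complete the square in y: (y + 6)² = -2(x + 11).
Vertex (-11, -6); 4p = -2 so p = -1/2. Opens left.
Focus is p units from the vertex along the axis: (h + p, k).

(-23/2, -6)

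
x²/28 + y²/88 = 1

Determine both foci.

(0, 0 - 2√15) and (0, 0 + 2√15)

Center (0, 0). The larger denominator 88 sits under the y-term, so the major axis is vertical; a² = 88, b² = 28.
c² = a² - b² = 88 - 28 = 60, so c = 2√15.
Foci lie on the vertical axis through the center: (h, k ± c).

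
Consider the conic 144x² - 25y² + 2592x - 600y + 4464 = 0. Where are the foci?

Collect terms: 144(x² + 18x) -25(y² + 24y) = -4464
Completing the square gives 144(x + 9)² -25(y + 12)² = -4464 + 11664 - 3600 = 3600.
Divide by 3600: (x + 9)²/25 - (y + 12)²/144 = 1
Hyperbola, center (-9, -12), transverse axis horizontal; a² = 25, b² = 144.
c² = a² + b² = 25 + 144 = 169, so c = 13.
Foci lie on the horizontal axis through the center: (h ± c, k).

(-22, -12) and (4, -12)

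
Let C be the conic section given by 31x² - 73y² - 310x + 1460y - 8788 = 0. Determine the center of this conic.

(5, 10)

Group the x- and y-terms: 31(x² - 10x) -73(y² - 20y) = 8788
Complete the square: 31(x - 5)² -73(y - 10)² = 8788 + 775 - 7300 = 2263
Dividing both sides by 2263: (x - 5)²/73 - (y - 10)²/31 = 1
Hyperbola with center (5, 10).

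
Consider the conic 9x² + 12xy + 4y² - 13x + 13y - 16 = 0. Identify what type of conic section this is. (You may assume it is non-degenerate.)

A = 9, B = 12, C = 4.
Discriminant B² − 4AC = 12² − 4·9·4 = 0.
B² − 4AC = 0 ⇒ parabola.

parabola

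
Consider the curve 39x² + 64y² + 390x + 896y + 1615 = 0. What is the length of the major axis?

39(x² + 10x) + 64(y² + 14y) = -1615
Completing the square gives 39(x + 5)² + 64(y + 7)² = -1615 + 975 + 3136 = 2496.
Dividing both sides by 2496: (x + 5)²/64 + (y + 7)²/39 = 1
Ellipse, center (-5, -7), major axis horizontal; a² = 64, b² = 39.
a² = 64 so a = 8; the major axis has length 2a = 16.

16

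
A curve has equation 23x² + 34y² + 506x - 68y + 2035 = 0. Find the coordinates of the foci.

(-11 - √11, 1) and (-11 + √11, 1)

Group the x- and y-terms: 23(x² + 22x) + 34(y² - 2y) = -2035
Completing the square gives 23(x + 11)² + 34(y - 1)² = -2035 + 2783 + 34 = 782.
Divide by 782: (x + 11)²/34 + (y - 1)²/23 = 1
Ellipse, center (-11, 1), major axis horizontal; a² = 34, b² = 23.
c² = a² - b² = 34 - 23 = 11, so c = √11.
Foci lie on the horizontal axis through the center: (h ± c, k).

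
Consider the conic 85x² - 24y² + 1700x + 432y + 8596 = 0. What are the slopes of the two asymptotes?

√510/12 and -√510/12

Collect terms: 85(x² + 20x) -24(y² - 18y) = -8596
Completing the square gives 85(x + 10)² -24(y - 9)² = -8596 + 8500 - 1944 = -2040.
Dividing both sides by -2040: (y - 9)²/85 - (x + 10)²/24 = 1
Hyperbola, center (-10, 9), transverse axis vertical; a² = 85, b² = 24.
For a vertical hyperbola the asymptotes have slope ±a/b.
Here that is ±√85/2√6 = ±√510/12.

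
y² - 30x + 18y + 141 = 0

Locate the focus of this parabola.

Only y is squared. Complete the square in y: (y + 9)² = 30(x - 2).
Vertex (2, -9); 4p = 30 so p = 15/2. Opens right.
Focus is p units from the vertex along the axis: (h + p, k).

(19/2, -9)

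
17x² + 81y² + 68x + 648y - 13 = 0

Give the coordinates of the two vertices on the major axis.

Group: 17(x² + 4x) + 81(y² + 8y) = 13
Complete the square: 17(x + 2)² + 81(y + 4)² = 13 + 68 + 1296 = 1377
Dividing both sides by 1377: (x + 2)²/81 + (y + 4)²/17 = 1
Ellipse, center (-2, -4), major axis horizontal; a² = 81, b² = 17.
a = 9. Vertices at (h ± a, k).

(-11, -4) and (7, -4)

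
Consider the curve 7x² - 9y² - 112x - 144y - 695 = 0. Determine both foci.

(-4, -8) and (20, -8)

Group the x- and y-terms: 7(x² - 16x) -9(y² + 16y) = 695
Complete the square in x and y: 7(x - 8)² -9(y + 8)² = 695 + 448 - 576 = 567
Dividing both sides by 567: (x - 8)²/81 - (y + 8)²/63 = 1
Hyperbola, center (8, -8), transverse axis horizontal; a² = 81, b² = 63.
c² = a² + b² = 81 + 63 = 144, so c = 12.
Foci lie on the horizontal axis through the center: (h ± c, k).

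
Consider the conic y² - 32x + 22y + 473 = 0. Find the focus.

Only y is squared. Complete the square in y: (y + 11)² = 32(x - 11).
Vertex (11, -11); 4p = 32 so p = 8. Opens right.
Focus is p units from the vertex along the axis: (h + p, k).

(19, -11)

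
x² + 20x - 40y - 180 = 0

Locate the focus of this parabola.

Only x is squared. Complete the square in x: (x + 10)² = 40(y + 7).
Vertex (-10, -7); 4p = 40 so p = 10. Opens up.
Focus is p units from the vertex along the axis: (h, k + p).

(-10, 3)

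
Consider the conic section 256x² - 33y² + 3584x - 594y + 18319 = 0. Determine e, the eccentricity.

Collect terms: 256(x² + 14x) -33(y² + 18y) = -18319
Complete the square: 256(x + 7)² -33(y + 9)² = -18319 + 12544 - 2673 = -8448
Divide by -8448: (y + 9)²/256 - (x + 7)²/33 = 1
Hyperbola, center (-7, -9), transverse axis vertical; a² = 256, b² = 33.
c² = a² + b² = 289, so c = 17.
e = c/a = 17/16.

e = 17/16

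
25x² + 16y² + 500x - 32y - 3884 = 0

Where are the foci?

Collect terms: 25(x² + 20x) + 16(y² - 2y) = 3884
Completing the square gives 25(x + 10)² + 16(y - 1)² = 3884 + 2500 + 16 = 6400.
Divide by 6400: (x + 10)²/256 + (y - 1)²/400 = 1
Ellipse, center (-10, 1), major axis vertical; a² = 400, b² = 256.
c² = a² - b² = 400 - 256 = 144, so c = 12.
Foci lie on the vertical axis through the center: (h, k ± c).

(-10, -11) and (-10, 13)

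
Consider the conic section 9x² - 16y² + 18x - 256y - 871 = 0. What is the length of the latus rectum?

32/3

Group the x- and y-terms: 9(x² + 2x) -16(y² + 16y) = 871
Complete the square in x and y: 9(x + 1)² -16(y + 8)² = 871 + 9 - 1024 = -144
Divide through by -144 to get (y + 8)²/9 - (x + 1)²/16 = 1.
Hyperbola, center (-1, -8), transverse axis vertical; a² = 9, b² = 16.
Latus rectum length = 2b²/a = 2·16/3 = 32/3.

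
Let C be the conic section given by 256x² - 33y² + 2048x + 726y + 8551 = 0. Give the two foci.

(-4, -6) and (-4, 28)

Rearranging, 256(x² + 8x) -33(y² - 22y) = -8551.
Complete the square in x and y: 256(x + 4)² -33(y - 11)² = -8551 + 4096 - 3993 = -8448
Divide through by -8448 to get (y - 11)²/256 - (x + 4)²/33 = 1.
Hyperbola, center (-4, 11), transverse axis vertical; a² = 256, b² = 33.
c² = a² + b² = 256 + 33 = 289, so c = 17.
Foci lie on the vertical axis through the center: (h, k ± c).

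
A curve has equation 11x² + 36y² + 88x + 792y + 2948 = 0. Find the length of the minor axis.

4√11

Collect terms: 11(x² + 8x) + 36(y² + 22y) = -2948
Complete the square in x and y: 11(x + 4)² + 36(y + 11)² = -2948 + 176 + 4356 = 1584
Divide through by 1584 to get (x + 4)²/144 + (y + 11)²/44 = 1.
Ellipse, center (-4, -11), major axis horizontal; a² = 144, b² = 44.
b² = 44 so b = 2√11; the minor axis has length 2b = 4√11.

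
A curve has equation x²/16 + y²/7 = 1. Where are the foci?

(-3, 0) and (3, 0)

Center (0, 0). The larger denominator 16 sits under the x-term, so the major axis is horizontal; a² = 16, b² = 7.
c² = a² - b² = 16 - 7 = 9, so c = 3.
Foci lie on the horizontal axis through the center: (h ± c, k).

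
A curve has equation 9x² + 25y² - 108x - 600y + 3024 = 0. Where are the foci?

Group: 9(x² - 12x) + 25(y² - 24y) = -3024
Complete the square in x and y: 9(x - 6)² + 25(y - 12)² = -3024 + 324 + 3600 = 900
Divide through by 900 to get (x - 6)²/100 + (y - 12)²/36 = 1.
Ellipse, center (6, 12), major axis horizontal; a² = 100, b² = 36.
c² = a² - b² = 100 - 36 = 64, so c = 8.
Foci lie on the horizontal axis through the center: (h ± c, k).

(-2, 12) and (14, 12)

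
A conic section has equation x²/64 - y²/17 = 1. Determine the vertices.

Center (0, 0). The positive term is the x-term, so the transverse axis is horizontal; a² = 64, b² = 17.
a = 8. Vertices at (h ± a, k).

(-8, 0) and (8, 0)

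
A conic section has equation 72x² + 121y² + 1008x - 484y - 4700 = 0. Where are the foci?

Group the x- and y-terms: 72(x² + 14x) + 121(y² - 4y) = 4700
72(x + 7)² + 121(y - 2)² = 4700 + 3528 + 484 = 8712
Divide by 8712: (x + 7)²/121 + (y - 2)²/72 = 1
Ellipse, center (-7, 2), major axis horizontal; a² = 121, b² = 72.
c² = a² - b² = 121 - 72 = 49, so c = 7.
Foci lie on the horizontal axis through the center: (h ± c, k).

(-14, 2) and (0, 2)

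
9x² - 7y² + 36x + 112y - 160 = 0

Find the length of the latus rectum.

Collect terms: 9(x² + 4x) -7(y² - 16y) = 160
Complete the square in x and y: 9(x + 2)² -7(y - 8)² = 160 + 36 - 448 = -252
Divide by -252: (y - 8)²/36 - (x + 2)²/28 = 1
Hyperbola, center (-2, 8), transverse axis vertical; a² = 36, b² = 28.
Latus rectum length = 2b²/a = 2·28/6 = 28/3.

28/3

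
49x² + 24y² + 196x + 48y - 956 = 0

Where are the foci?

(-2, -6) and (-2, 4)

49(x² + 4x) + 24(y² + 2y) = 956
Completing the square gives 49(x + 2)² + 24(y + 1)² = 956 + 196 + 24 = 1176.
Divide by 1176: (x + 2)²/24 + (y + 1)²/49 = 1
Ellipse, center (-2, -1), major axis vertical; a² = 49, b² = 24.
c² = a² - b² = 49 - 24 = 25, so c = 5.
Foci lie on the vertical axis through the center: (h, k ± c).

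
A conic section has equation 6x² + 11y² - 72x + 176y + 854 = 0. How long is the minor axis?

2√6

Rearranging, 6(x² - 12x) + 11(y² + 16y) = -854.
6(x - 6)² + 11(y + 8)² = -854 + 216 + 704 = 66
Divide by 66: (x - 6)²/11 + (y + 8)²/6 = 1
Ellipse, center (6, -8), major axis horizontal; a² = 11, b² = 6.
b² = 6 so b = √6; the minor axis has length 2b = 2√6.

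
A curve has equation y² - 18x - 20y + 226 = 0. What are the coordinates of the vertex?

(7, 10)

Only y is squared. Complete the square in y: (y - 10)² = 18(x - 7).
Vertex (7, 10); 4p = 18 so p = 9/2. Opens right.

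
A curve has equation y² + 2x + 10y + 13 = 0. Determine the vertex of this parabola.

Only y is squared. Complete the square in y: (y + 5)² = -2(x - 6).
Vertex (6, -5); 4p = -2 so p = -1/2. Opens left.

(6, -5)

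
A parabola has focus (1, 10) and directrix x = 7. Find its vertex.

The vertex is the midpoint between the focus and the directrix along the axis of symmetry.
Axis is horizontal (directrix is vertical). Vertex x-coordinate = (1 + 7)/2 = 4; y-coordinate = 10.

(4, 10)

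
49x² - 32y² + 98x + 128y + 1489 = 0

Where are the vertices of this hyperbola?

Group: 49(x² + 2x) -32(y² - 4y) = -1489
Complete the square: 49(x + 1)² -32(y - 2)² = -1489 + 49 - 128 = -1568
Divide by -1568: (y - 2)²/49 - (x + 1)²/32 = 1
Hyperbola, center (-1, 2), transverse axis vertical; a² = 49, b² = 32.
a = 7. Vertices at (h, k ± a).

(-1, -5) and (-1, 9)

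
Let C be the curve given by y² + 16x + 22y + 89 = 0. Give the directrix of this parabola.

Only y is squared. Complete the square in y: (y + 11)² = -16(x - 2).
Vertex (2, -11); 4p = -16 so p = -4. Opens left.
Directrix is the vertical line x = h − p = 2 − (-4) = 6.

x = 6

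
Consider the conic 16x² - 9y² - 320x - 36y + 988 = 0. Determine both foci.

Rearranging, 16(x² - 20x) -9(y² + 4y) = -988.
16(x - 10)² -9(y + 2)² = -988 + 1600 - 36 = 576
Divide through by 576 to get (x - 10)²/36 - (y + 2)²/64 = 1.
Hyperbola, center (10, -2), transverse axis horizontal; a² = 36, b² = 64.
c² = a² + b² = 36 + 64 = 100, so c = 10.
Foci lie on the horizontal axis through the center: (h ± c, k).

(0, -2) and (20, -2)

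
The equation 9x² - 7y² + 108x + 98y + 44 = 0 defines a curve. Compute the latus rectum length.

14/3

Group the x- and y-terms: 9(x² + 12x) -7(y² - 14y) = -44
Complete the square in x and y: 9(x + 6)² -7(y - 7)² = -44 + 324 - 343 = -63
Divide by -63: (y - 7)²/9 - (x + 6)²/7 = 1
Hyperbola, center (-6, 7), transverse axis vertical; a² = 9, b² = 7.
Latus rectum length = 2b²/a = 2·7/3 = 14/3.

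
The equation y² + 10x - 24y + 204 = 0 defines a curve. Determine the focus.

(-17/2, 12)

Only y is squared. Complete the square in y: (y - 12)² = -10(x + 6).
Vertex (-6, 12); 4p = -10 so p = -5/2. Opens left.
Focus is p units from the vertex along the axis: (h + p, k).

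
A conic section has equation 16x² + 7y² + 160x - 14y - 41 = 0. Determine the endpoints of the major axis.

Collect terms: 16(x² + 10x) + 7(y² - 2y) = 41
Complete the square: 16(x + 5)² + 7(y - 1)² = 41 + 400 + 7 = 448
Dividing both sides by 448: (x + 5)²/28 + (y - 1)²/64 = 1
Ellipse, center (-5, 1), major axis vertical; a² = 64, b² = 28.
a = 8. Vertices at (h, k ± a).

(-5, -7) and (-5, 9)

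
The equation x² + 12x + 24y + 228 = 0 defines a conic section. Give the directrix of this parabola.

y = -2

Only x is squared. Complete the square in x: (x + 6)² = -24(y + 8).
Vertex (-6, -8); 4p = -24 so p = -6. Opens down.
Directrix is the horizontal line y = k − p = -8 − (-6) = -2.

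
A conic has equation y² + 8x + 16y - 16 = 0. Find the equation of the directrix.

x = 12

Only y is squared. Complete the square in y: (y + 8)² = -8(x - 10).
Vertex (10, -8); 4p = -8 so p = -2. Opens left.
Directrix is the vertical line x = h − p = 10 − (-2) = 12.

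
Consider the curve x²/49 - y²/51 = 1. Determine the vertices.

(-7, 0) and (7, 0)

Center (0, 0). The positive term is the x-term, so the transverse axis is horizontal; a² = 49, b² = 51.
a = 7. Vertices at (h ± a, k).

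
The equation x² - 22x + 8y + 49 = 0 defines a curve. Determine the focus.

Only x is squared. Complete the square in x: (x - 11)² = -8(y - 9).
Vertex (11, 9); 4p = -8 so p = -2. Opens down.
Focus is p units from the vertex along the axis: (h, k + p).

(11, 7)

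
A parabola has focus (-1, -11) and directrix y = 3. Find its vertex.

The vertex is the midpoint between the focus and the directrix along the axis of symmetry.
Axis is vertical (directrix is horizontal). Vertex y-coordinate = (-11 + 3)/2 = -4; x-coordinate = -1.

(-1, -4)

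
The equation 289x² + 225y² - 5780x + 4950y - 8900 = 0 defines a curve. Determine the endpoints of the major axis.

Collect terms: 289(x² - 20x) + 225(y² + 22y) = 8900
Complete the square in x and y: 289(x - 10)² + 225(y + 11)² = 8900 + 28900 + 27225 = 65025
Divide by 65025: (x - 10)²/225 + (y + 11)²/289 = 1
Ellipse, center (10, -11), major axis vertical; a² = 289, b² = 225.
a = 17. Vertices at (h, k ± a).

(10, -28) and (10, 6)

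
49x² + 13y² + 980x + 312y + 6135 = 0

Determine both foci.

Group the x- and y-terms: 49(x² + 20x) + 13(y² + 24y) = -6135
Complete the square: 49(x + 10)² + 13(y + 12)² = -6135 + 4900 + 1872 = 637
Dividing both sides by 637: (x + 10)²/13 + (y + 12)²/49 = 1
Ellipse, center (-10, -12), major axis vertical; a² = 49, b² = 13.
c² = a² - b² = 49 - 13 = 36, so c = 6.
Foci lie on the vertical axis through the center: (h, k ± c).

(-10, -18) and (-10, -6)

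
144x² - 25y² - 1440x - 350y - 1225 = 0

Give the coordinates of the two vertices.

Group the x- and y-terms: 144(x² - 10x) -25(y² + 14y) = 1225
Complete the square: 144(x - 5)² -25(y + 7)² = 1225 + 3600 - 1225 = 3600
Divide by 3600: (x - 5)²/25 - (y + 7)²/144 = 1
Hyperbola, center (5, -7), transverse axis horizontal; a² = 25, b² = 144.
a = 5. Vertices at (h ± a, k).

(0, -7) and (10, -7)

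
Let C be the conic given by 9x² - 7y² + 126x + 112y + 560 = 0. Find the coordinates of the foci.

Collect terms: 9(x² + 14x) -7(y² - 16y) = -560
Completing the square gives 9(x + 7)² -7(y - 8)² = -560 + 441 - 448 = -567.
Divide by -567: (y - 8)²/81 - (x + 7)²/63 = 1
Hyperbola, center (-7, 8), transverse axis vertical; a² = 81, b² = 63.
c² = a² + b² = 81 + 63 = 144, so c = 12.
Foci lie on the vertical axis through the center: (h, k ± c).

(-7, -4) and (-7, 20)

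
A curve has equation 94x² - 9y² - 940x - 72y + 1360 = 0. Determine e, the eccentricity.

e = √103/3

Collect terms: 94(x² - 10x) -9(y² + 8y) = -1360
Complete the square: 94(x - 5)² -9(y + 4)² = -1360 + 2350 - 144 = 846
Divide through by 846 to get (x - 5)²/9 - (y + 4)²/94 = 1.
Hyperbola, center (5, -4), transverse axis horizontal; a² = 9, b² = 94.
c² = a² + b² = 103, so c = √103.
e = c/a = √103/3.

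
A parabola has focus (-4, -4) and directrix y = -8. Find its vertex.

The vertex is the midpoint between the focus and the directrix along the axis of symmetry.
Axis is vertical (directrix is horizontal). Vertex y-coordinate = (-4 + (-8))/2 = -6; x-coordinate = -4.

(-4, -6)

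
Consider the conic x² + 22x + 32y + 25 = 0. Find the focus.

Only x is squared. Complete the square in x: (x + 11)² = -32(y - 3).
Vertex (-11, 3); 4p = -32 so p = -8. Opens down.
Focus is p units from the vertex along the axis: (h, k + p).

(-11, -5)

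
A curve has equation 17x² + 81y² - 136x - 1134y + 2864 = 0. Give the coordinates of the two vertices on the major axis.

(-5, 7) and (13, 7)

Collect terms: 17(x² - 8x) + 81(y² - 14y) = -2864
Completing the square gives 17(x - 4)² + 81(y - 7)² = -2864 + 272 + 3969 = 1377.
Divide through by 1377 to get (x - 4)²/81 + (y - 7)²/17 = 1.
Ellipse, center (4, 7), major axis horizontal; a² = 81, b² = 17.
a = 9. Vertices at (h ± a, k).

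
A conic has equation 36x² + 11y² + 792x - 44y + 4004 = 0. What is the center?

(-11, 2)

36(x² + 22x) + 11(y² - 4y) = -4004
Completing the square gives 36(x + 11)² + 11(y - 2)² = -4004 + 4356 + 44 = 396.
Dividing both sides by 396: (x + 11)²/11 + (y - 2)²/36 = 1
Ellipse with center (-11, 2).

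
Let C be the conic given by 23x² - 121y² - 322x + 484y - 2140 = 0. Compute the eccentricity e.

Group: 23(x² - 14x) -121(y² - 4y) = 2140
Complete the square: 23(x - 7)² -121(y - 2)² = 2140 + 1127 - 484 = 2783
Divide through by 2783 to get (x - 7)²/121 - (y - 2)²/23 = 1.
Hyperbola, center (7, 2), transverse axis horizontal; a² = 121, b² = 23.
c² = a² + b² = 144, so c = 12.
e = c/a = 12/11.

e = 12/11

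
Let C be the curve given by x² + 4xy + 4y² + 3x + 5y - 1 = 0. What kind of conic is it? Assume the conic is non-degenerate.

parabola

A = 1, B = 4, C = 4.
Discriminant B² − 4AC = 4² − 4·1·4 = 0.
B² − 4AC = 0 ⇒ parabola.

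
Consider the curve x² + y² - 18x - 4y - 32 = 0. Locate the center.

(9, 2)

Collect terms: (x² - 18x) + (y² - 4y) = 32
Complete the square: (x - 9)² + (y - 2)² = 32 + 81 + 4 = 117
So (x - 9)² + (y - 2)² = 117.
Circle centered at (9, 2) with r² = 117.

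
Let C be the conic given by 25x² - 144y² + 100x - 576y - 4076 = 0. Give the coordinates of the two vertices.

Group the x- and y-terms: 25(x² + 4x) -144(y² + 4y) = 4076
25(x + 2)² -144(y + 2)² = 4076 + 100 - 576 = 3600
Divide through by 3600 to get (x + 2)²/144 - (y + 2)²/25 = 1.
Hyperbola, center (-2, -2), transverse axis horizontal; a² = 144, b² = 25.
a = 12. Vertices at (h ± a, k).

(-14, -2) and (10, -2)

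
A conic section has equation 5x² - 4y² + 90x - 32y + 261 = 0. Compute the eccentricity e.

e = 3/2

Group: 5(x² + 18x) -4(y² + 8y) = -261
Complete the square: 5(x + 9)² -4(y + 4)² = -261 + 405 - 64 = 80
Dividing both sides by 80: (x + 9)²/16 - (y + 4)²/20 = 1
Hyperbola, center (-9, -4), transverse axis horizontal; a² = 16, b² = 20.
c² = a² + b² = 36, so c = 6.
e = c/a = 6/4 = 3/2.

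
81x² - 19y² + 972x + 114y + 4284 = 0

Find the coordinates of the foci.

Group the x- and y-terms: 81(x² + 12x) -19(y² - 6y) = -4284
Completing the square gives 81(x + 6)² -19(y - 3)² = -4284 + 2916 - 171 = -1539.
Divide by -1539: (y - 3)²/81 - (x + 6)²/19 = 1
Hyperbola, center (-6, 3), transverse axis vertical; a² = 81, b² = 19.
c² = a² + b² = 81 + 19 = 100, so c = 10.
Foci lie on the vertical axis through the center: (h, k ± c).

(-6, -7) and (-6, 13)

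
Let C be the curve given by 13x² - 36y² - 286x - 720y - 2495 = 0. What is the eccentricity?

Group the x- and y-terms: 13(x² - 22x) -36(y² + 20y) = 2495
13(x - 11)² -36(y + 10)² = 2495 + 1573 - 3600 = 468
Dividing both sides by 468: (x - 11)²/36 - (y + 10)²/13 = 1
Hyperbola, center (11, -10), transverse axis horizontal; a² = 36, b² = 13.
c² = a² + b² = 49, so c = 7.
e = c/a = 7/6.

e = 7/6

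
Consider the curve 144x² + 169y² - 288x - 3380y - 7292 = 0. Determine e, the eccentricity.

e = 5/13

Collect terms: 144(x² - 2x) + 169(y² - 20y) = 7292
144(x - 1)² + 169(y - 10)² = 7292 + 144 + 16900 = 24336
Divide by 24336: (x - 1)²/169 + (y - 10)²/144 = 1
Ellipse, center (1, 10), major axis horizontal; a² = 169, b² = 144.
c² = a² - b² = 25, so c = 5.
e = c/a = 5/13.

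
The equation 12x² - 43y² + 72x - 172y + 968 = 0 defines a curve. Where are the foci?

(-3, -2 - √110) and (-3, -2 + √110)

Rearranging, 12(x² + 6x) -43(y² + 4y) = -968.
12(x + 3)² -43(y + 2)² = -968 + 108 - 172 = -1032
Divide through by -1032 to get (y + 2)²/24 - (x + 3)²/86 = 1.
Hyperbola, center (-3, -2), transverse axis vertical; a² = 24, b² = 86.
c² = a² + b² = 24 + 86 = 110, so c = √110.
Foci lie on the vertical axis through the center: (h, k ± c).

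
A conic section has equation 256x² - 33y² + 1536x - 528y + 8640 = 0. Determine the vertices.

(-3, -24) and (-3, 8)

256(x² + 6x) -33(y² + 16y) = -8640
Complete the square in x and y: 256(x + 3)² -33(y + 8)² = -8640 + 2304 - 2112 = -8448
Dividing both sides by -8448: (y + 8)²/256 - (x + 3)²/33 = 1
Hyperbola, center (-3, -8), transverse axis vertical; a² = 256, b² = 33.
a = 16. Vertices at (h, k ± a).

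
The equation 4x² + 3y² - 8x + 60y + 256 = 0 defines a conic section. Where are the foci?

(1, -12) and (1, -8)

Collect terms: 4(x² - 2x) + 3(y² + 20y) = -256
Complete the square in x and y: 4(x - 1)² + 3(y + 10)² = -256 + 4 + 300 = 48
Dividing both sides by 48: (x - 1)²/12 + (y + 10)²/16 = 1
Ellipse, center (1, -10), major axis vertical; a² = 16, b² = 12.
c² = a² - b² = 16 - 12 = 4, so c = 2.
Foci lie on the vertical axis through the center: (h, k ± c).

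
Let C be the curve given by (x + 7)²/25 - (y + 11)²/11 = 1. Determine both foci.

(-13, -11) and (-1, -11)

Center (-7, -11). The positive term is the x-term, so the transverse axis is horizontal; a² = 25, b² = 11.
c² = a² + b² = 25 + 11 = 36, so c = 6.
Foci lie on the horizontal axis through the center: (h ± c, k).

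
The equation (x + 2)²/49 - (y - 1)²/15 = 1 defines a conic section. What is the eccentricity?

Center (-2, 1). The positive term is the x-term, so the transverse axis is horizontal; a² = 49, b² = 15.
c² = a² + b² = 64, so c = 8.
e = c/a = 8/7.

e = 8/7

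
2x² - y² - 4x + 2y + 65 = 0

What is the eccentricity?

e = √6/2

2(x² - 2x) -(y² - 2y) = -65
Complete the square: 2(x - 1)² -(y - 1)² = -65 + 2 - 1 = -64
Divide through by -64 to get (y - 1)²/64 - (x - 1)²/32 = 1.
Hyperbola, center (1, 1), transverse axis vertical; a² = 64, b² = 32.
c² = a² + b² = 96, so c = 4√6.
e = c/a = 4√6/8 = √6/2.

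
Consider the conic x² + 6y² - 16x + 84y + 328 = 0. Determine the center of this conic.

Rearranging, (x² - 16x) + 6(y² + 14y) = -328.
Complete the square: (x - 8)² + 6(y + 7)² = -328 + 64 + 294 = 30
Divide by 30: (x - 8)²/30 + (y + 7)²/5 = 1
Ellipse with center (8, -7).

(8, -7)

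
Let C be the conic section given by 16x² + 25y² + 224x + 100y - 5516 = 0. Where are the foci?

Collect terms: 16(x² + 14x) + 25(y² + 4y) = 5516
Completing the square gives 16(x + 7)² + 25(y + 2)² = 5516 + 784 + 100 = 6400.
Divide through by 6400 to get (x + 7)²/400 + (y + 2)²/256 = 1.
Ellipse, center (-7, -2), major axis horizontal; a² = 400, b² = 256.
c² = a² - b² = 400 - 256 = 144, so c = 12.
Foci lie on the horizontal axis through the center: (h ± c, k).

(-19, -2) and (5, -2)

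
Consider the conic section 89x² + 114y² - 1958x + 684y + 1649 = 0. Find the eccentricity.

e = 5√114/114

89(x² - 22x) + 114(y² + 6y) = -1649
Complete the square: 89(x - 11)² + 114(y + 3)² = -1649 + 10769 + 1026 = 10146
Dividing both sides by 10146: (x - 11)²/114 + (y + 3)²/89 = 1
Ellipse, center (11, -3), major axis horizontal; a² = 114, b² = 89.
c² = a² - b² = 25, so c = 5.
e = c/a = 5/√114 = 5√114/114.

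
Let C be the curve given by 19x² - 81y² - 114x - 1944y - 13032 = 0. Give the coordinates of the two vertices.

Group: 19(x² - 6x) -81(y² + 24y) = 13032
Complete the square: 19(x - 3)² -81(y + 12)² = 13032 + 171 - 11664 = 1539
Divide by 1539: (x - 3)²/81 - (y + 12)²/19 = 1
Hyperbola, center (3, -12), transverse axis horizontal; a² = 81, b² = 19.
a = 9. Vertices at (h ± a, k).

(-6, -12) and (12, -12)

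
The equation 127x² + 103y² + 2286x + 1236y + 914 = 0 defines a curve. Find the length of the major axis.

Rearranging, 127(x² + 18x) + 103(y² + 12y) = -914.
Completing the square gives 127(x + 9)² + 103(y + 6)² = -914 + 10287 + 3708 = 13081.
Divide by 13081: (x + 9)²/103 + (y + 6)²/127 = 1
Ellipse, center (-9, -6), major axis vertical; a² = 127, b² = 103.
a² = 127 so a = √127; the major axis has length 2a = 2√127.

2√127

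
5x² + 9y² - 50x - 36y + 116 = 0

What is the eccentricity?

Rearranging, 5(x² - 10x) + 9(y² - 4y) = -116.
5(x - 5)² + 9(y - 2)² = -116 + 125 + 36 = 45
Dividing both sides by 45: (x - 5)²/9 + (y - 2)²/5 = 1
Ellipse, center (5, 2), major axis horizontal; a² = 9, b² = 5.
c² = a² - b² = 4, so c = 2.
e = c/a = 2/3.

e = 2/3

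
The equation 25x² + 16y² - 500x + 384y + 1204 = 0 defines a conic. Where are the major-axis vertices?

(10, -27) and (10, 3)

Collect terms: 25(x² - 20x) + 16(y² + 24y) = -1204
Complete the square in x and y: 25(x - 10)² + 16(y + 12)² = -1204 + 2500 + 2304 = 3600
Divide through by 3600 to get (x - 10)²/144 + (y + 12)²/225 = 1.
Ellipse, center (10, -12), major axis vertical; a² = 225, b² = 144.
a = 15. Vertices at (h, k ± a).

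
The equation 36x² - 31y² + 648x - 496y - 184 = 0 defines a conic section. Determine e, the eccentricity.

Group the x- and y-terms: 36(x² + 18x) -31(y² + 16y) = 184
Complete the square in x and y: 36(x + 9)² -31(y + 8)² = 184 + 2916 - 1984 = 1116
Dividing both sides by 1116: (x + 9)²/31 - (y + 8)²/36 = 1
Hyperbola, center (-9, -8), transverse axis horizontal; a² = 31, b² = 36.
c² = a² + b² = 67, so c = √67.
e = c/a = √67/√31 = √2077/31.

e = √2077/31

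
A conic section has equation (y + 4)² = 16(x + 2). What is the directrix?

x = -6

Vertex (-2, -4); 4p = 16 so p = 4. Opens right.
Directrix is the vertical line x = h − p = -2 − (4) = -6.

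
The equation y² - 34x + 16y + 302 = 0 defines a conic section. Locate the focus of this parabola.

(31/2, -8)

Only y is squared. Complete the square in y: (y + 8)² = 34(x - 7).
Vertex (7, -8); 4p = 34 so p = 17/2. Opens right.
Focus is p units from the vertex along the axis: (h + p, k).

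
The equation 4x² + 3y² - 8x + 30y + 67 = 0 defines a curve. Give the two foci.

(1, -6) and (1, -4)

4(x² - 2x) + 3(y² + 10y) = -67
Complete the square in x and y: 4(x - 1)² + 3(y + 5)² = -67 + 4 + 75 = 12
Dividing both sides by 12: (x - 1)²/3 + (y + 5)²/4 = 1
Ellipse, center (1, -5), major axis vertical; a² = 4, b² = 3.
c² = a² - b² = 4 - 3 = 1, so c = 1.
Foci lie on the vertical axis through the center: (h, k ± c).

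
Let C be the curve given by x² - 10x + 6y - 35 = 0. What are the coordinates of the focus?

(5, 17/2)

Only x is squared. Complete the square in x: (x - 5)² = -6(y - 10).
Vertex (5, 10); 4p = -6 so p = -3/2. Opens down.
Focus is p units from the vertex along the axis: (h, k + p).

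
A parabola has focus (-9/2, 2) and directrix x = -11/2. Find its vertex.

The vertex is the midpoint between the focus and the directrix along the axis of symmetry.
Axis is horizontal (directrix is vertical). Vertex x-coordinate = (-9/2 + (-11/2))/2 = -5; y-coordinate = 2.

(-5, 2)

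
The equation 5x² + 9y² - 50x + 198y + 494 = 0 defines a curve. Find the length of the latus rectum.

40/3

Group: 5(x² - 10x) + 9(y² + 22y) = -494
Complete the square: 5(x - 5)² + 9(y + 11)² = -494 + 125 + 1089 = 720
Dividing both sides by 720: (x - 5)²/144 + (y + 11)²/80 = 1
Ellipse, center (5, -11), major axis horizontal; a² = 144, b² = 80.
Latus rectum length = 2b²/a = 2·80/12 = 40/3.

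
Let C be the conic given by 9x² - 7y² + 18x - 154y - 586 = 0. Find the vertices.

9(x² + 2x) -7(y² + 22y) = 586
Complete the square in x and y: 9(x + 1)² -7(y + 11)² = 586 + 9 - 847 = -252
Dividing both sides by -252: (y + 11)²/36 - (x + 1)²/28 = 1
Hyperbola, center (-1, -11), transverse axis vertical; a² = 36, b² = 28.
a = 6. Vertices at (h, k ± a).

(-1, -17) and (-1, -5)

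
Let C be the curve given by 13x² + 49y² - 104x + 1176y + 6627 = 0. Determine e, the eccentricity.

e = 6/7

Collect terms: 13(x² - 8x) + 49(y² + 24y) = -6627
13(x - 4)² + 49(y + 12)² = -6627 + 208 + 7056 = 637
Dividing both sides by 637: (x - 4)²/49 + (y + 12)²/13 = 1
Ellipse, center (4, -12), major axis horizontal; a² = 49, b² = 13.
c² = a² - b² = 36, so c = 6.
e = c/a = 6/7.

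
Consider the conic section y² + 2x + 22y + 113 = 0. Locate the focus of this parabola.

(7/2, -11)

Only y is squared. Complete the square in y: (y + 11)² = -2(x - 4).
Vertex (4, -11); 4p = -2 so p = -1/2. Opens left.
Focus is p units from the vertex along the axis: (h + p, k).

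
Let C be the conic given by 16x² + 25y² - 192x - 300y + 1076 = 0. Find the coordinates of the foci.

(3, 6) and (9, 6)

Rearranging, 16(x² - 12x) + 25(y² - 12y) = -1076.
Completing the square gives 16(x - 6)² + 25(y - 6)² = -1076 + 576 + 900 = 400.
Dividing both sides by 400: (x - 6)²/25 + (y - 6)²/16 = 1
Ellipse, center (6, 6), major axis horizontal; a² = 25, b² = 16.
c² = a² - b² = 25 - 16 = 9, so c = 3.
Foci lie on the horizontal axis through the center: (h ± c, k).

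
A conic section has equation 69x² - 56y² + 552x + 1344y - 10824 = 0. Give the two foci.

(-4 - 5√5, 12) and (-4 + 5√5, 12)

69(x² + 8x) -56(y² - 24y) = 10824
Complete the square: 69(x + 4)² -56(y - 12)² = 10824 + 1104 - 8064 = 3864
Divide through by 3864 to get (x + 4)²/56 - (y - 12)²/69 = 1.
Hyperbola, center (-4, 12), transverse axis horizontal; a² = 56, b² = 69.
c² = a² + b² = 56 + 69 = 125, so c = 5√5.
Foci lie on the horizontal axis through the center: (h ± c, k).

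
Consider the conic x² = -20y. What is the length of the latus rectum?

20

Vertex (0, 0); 4p = -20 so p = -5. Opens down.
Latus rectum length = |4p| = 20.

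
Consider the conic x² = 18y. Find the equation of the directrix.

Vertex (0, 0); 4p = 18 so p = 9/2. Opens up.
Directrix is the horizontal line y = k − p = 0 − (9/2) = -9/2.

y = -9/2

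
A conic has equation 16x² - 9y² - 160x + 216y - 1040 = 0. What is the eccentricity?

e = 5/3

Rearranging, 16(x² - 10x) -9(y² - 24y) = 1040.
Complete the square in x and y: 16(x - 5)² -9(y - 12)² = 1040 + 400 - 1296 = 144
Divide through by 144 to get (x - 5)²/9 - (y - 12)²/16 = 1.
Hyperbola, center (5, 12), transverse axis horizontal; a² = 9, b² = 16.
c² = a² + b² = 25, so c = 5.
e = c/a = 5/3.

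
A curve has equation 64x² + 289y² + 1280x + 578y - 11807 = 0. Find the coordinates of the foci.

(-25, -1) and (5, -1)

Group the x- and y-terms: 64(x² + 20x) + 289(y² + 2y) = 11807
Complete the square in x and y: 64(x + 10)² + 289(y + 1)² = 11807 + 6400 + 289 = 18496
Dividing both sides by 18496: (x + 10)²/289 + (y + 1)²/64 = 1
Ellipse, center (-10, -1), major axis horizontal; a² = 289, b² = 64.
c² = a² - b² = 289 - 64 = 225, so c = 15.
Foci lie on the horizontal axis through the center: (h ± c, k).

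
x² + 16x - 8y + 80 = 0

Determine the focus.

(-8, 4)

Only x is squared. Complete the square in x: (x + 8)² = 8(y - 2).
Vertex (-8, 2); 4p = 8 so p = 2. Opens up.
Focus is p units from the vertex along the axis: (h, k + p).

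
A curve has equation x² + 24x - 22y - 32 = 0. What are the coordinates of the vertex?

(-12, -8)

Only x is squared. Complete the square in x: (x + 12)² = 22(y + 8).
Vertex (-12, -8); 4p = 22 so p = 11/2. Opens up.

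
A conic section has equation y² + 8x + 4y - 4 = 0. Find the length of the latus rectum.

Only y is squared. Complete the square in y: (y + 2)² = -8(x - 1).
Vertex (1, -2); 4p = -8 so p = -2. Opens left.
Latus rectum length = |4p| = 8.

8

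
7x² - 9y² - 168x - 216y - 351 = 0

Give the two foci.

Group: 7(x² - 24x) -9(y² + 24y) = 351
Complete the square in x and y: 7(x - 12)² -9(y + 12)² = 351 + 1008 - 1296 = 63
Divide through by 63 to get (x - 12)²/9 - (y + 12)²/7 = 1.
Hyperbola, center (12, -12), transverse axis horizontal; a² = 9, b² = 7.
c² = a² + b² = 9 + 7 = 16, so c = 4.
Foci lie on the horizontal axis through the center: (h ± c, k).

(8, -12) and (16, -12)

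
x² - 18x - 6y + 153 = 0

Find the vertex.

Only x is squared. Complete the square in x: (x - 9)² = 6(y - 12).
Vertex (9, 12); 4p = 6 so p = 3/2. Opens up.

(9, 12)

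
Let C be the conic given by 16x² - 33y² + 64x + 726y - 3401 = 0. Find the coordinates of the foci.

(-2, 4) and (-2, 18)

Group the x- and y-terms: 16(x² + 4x) -33(y² - 22y) = 3401
Completing the square gives 16(x + 2)² -33(y - 11)² = 3401 + 64 - 3993 = -528.
Divide by -528: (y - 11)²/16 - (x + 2)²/33 = 1
Hyperbola, center (-2, 11), transverse axis vertical; a² = 16, b² = 33.
c² = a² + b² = 16 + 33 = 49, so c = 7.
Foci lie on the vertical axis through the center: (h, k ± c).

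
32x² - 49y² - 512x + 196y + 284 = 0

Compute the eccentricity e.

e = 9/7

Collect terms: 32(x² - 16x) -49(y² - 4y) = -284
Completing the square gives 32(x - 8)² -49(y - 2)² = -284 + 2048 - 196 = 1568.
Divide by 1568: (x - 8)²/49 - (y - 2)²/32 = 1
Hyperbola, center (8, 2), transverse axis horizontal; a² = 49, b² = 32.
c² = a² + b² = 81, so c = 9.
e = c/a = 9/7.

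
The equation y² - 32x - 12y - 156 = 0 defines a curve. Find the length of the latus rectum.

Only y is squared. Complete the square in y: (y - 6)² = 32(x + 6).
Vertex (-6, 6); 4p = 32 so p = 8. Opens right.
Latus rectum length = |4p| = 32.

32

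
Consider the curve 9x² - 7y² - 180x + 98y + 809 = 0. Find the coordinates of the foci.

Group the x- and y-terms: 9(x² - 20x) -7(y² - 14y) = -809
Completing the square gives 9(x - 10)² -7(y - 7)² = -809 + 900 - 343 = -252.
Divide by -252: (y - 7)²/36 - (x - 10)²/28 = 1
Hyperbola, center (10, 7), transverse axis vertical; a² = 36, b² = 28.
c² = a² + b² = 36 + 28 = 64, so c = 8.
Foci lie on the vertical axis through the center: (h, k ± c).

(10, -1) and (10, 15)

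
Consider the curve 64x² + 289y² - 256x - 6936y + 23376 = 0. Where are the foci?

64(x² - 4x) + 289(y² - 24y) = -23376
Completing the square gives 64(x - 2)² + 289(y - 12)² = -23376 + 256 + 41616 = 18496.
Dividing both sides by 18496: (x - 2)²/289 + (y - 12)²/64 = 1
Ellipse, center (2, 12), major axis horizontal; a² = 289, b² = 64.
c² = a² - b² = 289 - 64 = 225, so c = 15.
Foci lie on the horizontal axis through the center: (h ± c, k).

(-13, 12) and (17, 12)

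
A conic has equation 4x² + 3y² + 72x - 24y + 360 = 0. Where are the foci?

(-9, 3) and (-9, 5)

Group the x- and y-terms: 4(x² + 18x) + 3(y² - 8y) = -360
Complete the square: 4(x + 9)² + 3(y - 4)² = -360 + 324 + 48 = 12
Divide through by 12 to get (x + 9)²/3 + (y - 4)²/4 = 1.
Ellipse, center (-9, 4), major axis vertical; a² = 4, b² = 3.
c² = a² - b² = 4 - 3 = 1, so c = 1.
Foci lie on the vertical axis through the center: (h, k ± c).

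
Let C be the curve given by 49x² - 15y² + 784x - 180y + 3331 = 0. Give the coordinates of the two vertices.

Group: 49(x² + 16x) -15(y² + 12y) = -3331
Completing the square gives 49(x + 8)² -15(y + 6)² = -3331 + 3136 - 540 = -735.
Divide by -735: (y + 6)²/49 - (x + 8)²/15 = 1
Hyperbola, center (-8, -6), transverse axis vertical; a² = 49, b² = 15.
a = 7. Vertices at (h, k ± a).

(-8, -13) and (-8, 1)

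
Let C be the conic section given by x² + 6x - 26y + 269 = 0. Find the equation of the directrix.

Only x is squared. Complete the square in x: (x + 3)² = 26(y - 10).
Vertex (-3, 10); 4p = 26 so p = 13/2. Opens up.
Directrix is the horizontal line y = k − p = 10 − (13/2) = 7/2.

y = 7/2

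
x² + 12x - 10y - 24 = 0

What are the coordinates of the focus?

Only x is squared. Complete the square in x: (x + 6)² = 10(y + 6).
Vertex (-6, -6); 4p = 10 so p = 5/2. Opens up.
Focus is p units from the vertex along the axis: (h, k + p).

(-6, -7/2)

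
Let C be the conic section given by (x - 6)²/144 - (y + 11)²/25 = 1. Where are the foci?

Center (6, -11). The positive term is the x-term, so the transverse axis is horizontal; a² = 144, b² = 25.
c² = a² + b² = 144 + 25 = 169, so c = 13.
Foci lie on the horizontal axis through the center: (h ± c, k).

(-7, -11) and (19, -11)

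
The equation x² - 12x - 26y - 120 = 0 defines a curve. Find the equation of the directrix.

y = -25/2

Only x is squared. Complete the square in x: (x - 6)² = 26(y + 6).
Vertex (6, -6); 4p = 26 so p = 13/2. Opens up.
Directrix is the horizontal line y = k − p = -6 − (13/2) = -25/2.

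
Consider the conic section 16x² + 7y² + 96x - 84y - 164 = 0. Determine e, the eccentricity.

e = 3/4

Group the x- and y-terms: 16(x² + 6x) + 7(y² - 12y) = 164
Complete the square: 16(x + 3)² + 7(y - 6)² = 164 + 144 + 252 = 560
Divide through by 560 to get (x + 3)²/35 + (y - 6)²/80 = 1.
Ellipse, center (-3, 6), major axis vertical; a² = 80, b² = 35.
c² = a² - b² = 45, so c = 3√5.
e = c/a = 3√5/4√5 = 3/4.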